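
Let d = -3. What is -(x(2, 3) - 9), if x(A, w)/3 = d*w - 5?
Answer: 51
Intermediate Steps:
x(A, w) = -15 - 9*w (x(A, w) = 3*(-3*w - 5) = 3*(-5 - 3*w) = -15 - 9*w)
-(x(2, 3) - 9) = -((-15 - 9*3) - 9) = -((-15 - 27) - 9) = -(-42 - 9) = -1*(-51) = 51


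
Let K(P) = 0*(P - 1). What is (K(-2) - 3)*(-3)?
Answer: 9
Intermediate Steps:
K(P) = 0 (K(P) = 0*(-1 + P) = 0)
(K(-2) - 3)*(-3) = (0 - 3)*(-3) = -3*(-3) = 9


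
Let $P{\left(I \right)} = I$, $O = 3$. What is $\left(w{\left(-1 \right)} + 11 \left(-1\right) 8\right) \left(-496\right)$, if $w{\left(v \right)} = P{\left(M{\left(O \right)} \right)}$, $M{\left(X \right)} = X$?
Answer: $42160$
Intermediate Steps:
$w{\left(v \right)} = 3$
$\left(w{\left(-1 \right)} + 11 \left(-1\right) 8\right) \left(-496\right) = \left(3 + 11 \left(-1\right) 8\right) \left(-496\right) = \left(3 - 88\right) \left(-496\right) = \left(-85\right) \left(-496\right) = 42160$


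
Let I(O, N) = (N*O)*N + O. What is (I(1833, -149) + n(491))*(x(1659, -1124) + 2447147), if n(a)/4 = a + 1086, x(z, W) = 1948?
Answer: 99684470470530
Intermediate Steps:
n(a) = 4344 + 4*a (n(a) = 4*(a + 1086) = 4*(1086 + a) = 4344 + 4*a)
I(O, N) = O + O*N**2 (I(O, N) = O*N**2 + O = O + O*N**2)
(I(1833, -149) + n(491))*(x(1659, -1124) + 2447147) = (1833*(1 + (-149)**2) + (4344 + 4*491))*(1948 + 2447147) = (1833*(1 + 22201) + (4344 + 1964))*2449095 = (1833*22202 + 6308)*2449095 = (40696266 + 6308)*2449095 = 40702574*2449095 = 99684470470530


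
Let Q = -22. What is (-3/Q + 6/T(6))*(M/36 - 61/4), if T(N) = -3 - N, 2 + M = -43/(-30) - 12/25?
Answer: 577549/71280 ≈ 8.1025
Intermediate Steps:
M = -157/150 (M = -2 + (-43/(-30) - 12/25) = -2 + (-43*(-1/30) - 12*1/25) = -2 + (43/30 - 12/25) = -2 + 143/150 = -157/150 ≈ -1.0467)
(-3/Q + 6/T(6))*(M/36 - 61/4) = (-3/(-22) + 6/(-3 - 1*6))*(-157/150/36 - 61/4) = (-3*(-1/22) + 6/(-3 - 6))*(-157/150*1/36 - 61*¼) = (3/22 + 6/(-9))*(-157/5400 - 61/4) = (3/22 + 6*(-⅑))*(-82507/5400) = (3/22 - ⅔)*(-82507/5400) = -35/66*(-82507/5400) = 577549/71280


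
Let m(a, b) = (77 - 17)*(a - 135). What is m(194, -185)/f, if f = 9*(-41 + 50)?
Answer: 1180/27 ≈ 43.704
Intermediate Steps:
m(a, b) = -8100 + 60*a (m(a, b) = 60*(-135 + a) = -8100 + 60*a)
f = 81 (f = 9*9 = 81)
m(194, -185)/f = (-8100 + 60*194)/81 = (-8100 + 11640)*(1/81) = 3540*(1/81) = 1180/27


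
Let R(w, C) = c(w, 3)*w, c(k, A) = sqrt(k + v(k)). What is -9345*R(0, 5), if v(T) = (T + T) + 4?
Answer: 0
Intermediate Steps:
v(T) = 4 + 2*T (v(T) = 2*T + 4 = 4 + 2*T)
c(k, A) = sqrt(4 + 3*k) (c(k, A) = sqrt(k + (4 + 2*k)) = sqrt(4 + 3*k))
R(w, C) = w*sqrt(4 + 3*w) (R(w, C) = sqrt(4 + 3*w)*w = w*sqrt(4 + 3*w))
-9345*R(0, 5) = -0*sqrt(4 + 3*0) = -0*sqrt(4 + 0) = -0*sqrt(4) = -0*2 = -9345*0 = 0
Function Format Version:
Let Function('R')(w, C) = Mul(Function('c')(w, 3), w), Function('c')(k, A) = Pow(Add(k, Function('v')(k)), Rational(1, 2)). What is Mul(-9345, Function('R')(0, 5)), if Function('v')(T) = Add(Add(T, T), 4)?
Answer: 0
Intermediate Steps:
Function('v')(T) = Add(4, Mul(2, T)) (Function('v')(T) = Add(Mul(2, T), 4) = Add(4, Mul(2, T)))
Function('c')(k, A) = Pow(Add(4, Mul(3, k)), Rational(1, 2)) (Function('c')(k, A) = Pow(Add(k, Add(4, Mul(2, k))), Rational(1, 2)) = Pow(Add(4, Mul(3, k)), Rational(1, 2)))
Function('R')(w, C) = Mul(w, Pow(Add(4, Mul(3, w)), Rational(1, 2))) (Function('R')(w, C) = Mul(Pow(Add(4, Mul(3, w)), Rational(1, 2)), w) = Mul(w, Pow(Add(4, Mul(3, w)), Rational(1, 2))))
Mul(-9345, Function('R')(0, 5)) = Mul(-9345, Mul(0, Pow(Add(4, Mul(3, 0)), Rational(1, 2)))) = Mul(-9345, Mul(0, Pow(Add(4, 0), Rational(1, 2)))) = Mul(-9345, Mul(0, Pow(4, Rational(1, 2)))) = Mul(-9345, Mul(0, 2)) = Mul(-9345, 0) = 0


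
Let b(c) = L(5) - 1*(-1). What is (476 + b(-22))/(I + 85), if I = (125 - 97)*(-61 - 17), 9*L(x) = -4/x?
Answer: -21461/94455 ≈ -0.22721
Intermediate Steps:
L(x) = -4/(9*x) (L(x) = (-4/x)/9 = -4/(9*x))
b(c) = 41/45 (b(c) = -4/9/5 - 1*(-1) = -4/9*1/5 + 1 = -4/45 + 1 = 41/45)
I = -2184 (I = 28*(-78) = -2184)
(476 + b(-22))/(I + 85) = (476 + 41/45)/(-2184 + 85) = (21461/45)/(-2099) = (21461/45)*(-1/2099) = -21461/94455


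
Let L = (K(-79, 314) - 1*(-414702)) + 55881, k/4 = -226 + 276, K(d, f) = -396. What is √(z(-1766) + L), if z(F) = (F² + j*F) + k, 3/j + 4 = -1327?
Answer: 3*√5838744549/121 ≈ 1894.5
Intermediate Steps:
j = -3/1331 (j = 3/(-4 - 1327) = 3/(-1331) = 3*(-1/1331) = -3/1331 ≈ -0.0022539)
k = 200 (k = 4*(-226 + 276) = 4*50 = 200)
L = 470187 (L = (-396 - 1*(-414702)) + 55881 = (-396 + 414702) + 55881 = 414306 + 55881 = 470187)
z(F) = 200 + F² - 3*F/1331 (z(F) = (F² - 3*F/1331) + 200 = 200 + F² - 3*F/1331)
√(z(-1766) + L) = √((200 + (-1766)² - 3/1331*(-1766)) + 470187) = √((200 + 3118756 + 5298/1331) + 470187) = √(4151335734/1331 + 470187) = √(4777154631/1331) = 3*√5838744549/121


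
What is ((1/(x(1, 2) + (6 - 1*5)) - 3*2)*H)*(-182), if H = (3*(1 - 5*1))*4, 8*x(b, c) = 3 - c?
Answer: -133952/3 ≈ -44651.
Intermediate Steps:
x(b, c) = 3/8 - c/8 (x(b, c) = (3 - c)/8 = 3/8 - c/8)
H = -48 (H = (3*(1 - 5))*4 = (3*(-4))*4 = -12*4 = -48)
((1/(x(1, 2) + (6 - 1*5)) - 3*2)*H)*(-182) = ((1/((3/8 - 1/8*2) + (6 - 1*5)) - 3*2)*(-48))*(-182) = ((1/((3/8 - 1/4) + (6 - 5)) - 6)*(-48))*(-182) = ((1/(1/8 + 1) - 6)*(-48))*(-182) = ((1/(9/8) - 6)*(-48))*(-182) = ((8/9 - 6)*(-48))*(-182) = -46/9*(-48)*(-182) = (736/3)*(-182) = -133952/3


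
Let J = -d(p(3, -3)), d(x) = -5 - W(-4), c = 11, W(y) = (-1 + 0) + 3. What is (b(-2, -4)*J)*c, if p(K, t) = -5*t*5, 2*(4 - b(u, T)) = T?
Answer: 462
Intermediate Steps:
b(u, T) = 4 - T/2
W(y) = 2 (W(y) = -1 + 3 = 2)
p(K, t) = -25*t
d(x) = -7 (d(x) = -5 - 1*2 = -5 - 2 = -7)
J = 7 (J = -1*(-7) = 7)
(b(-2, -4)*J)*c = ((4 - ½*(-4))*7)*11 = ((4 + 2)*7)*11 = (6*7)*11 = 42*11 = 462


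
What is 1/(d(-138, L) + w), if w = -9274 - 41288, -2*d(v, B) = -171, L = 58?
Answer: -2/100953 ≈ -1.9811e-5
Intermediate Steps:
d(v, B) = 171/2 (d(v, B) = -½*(-171) = 171/2)
w = -50562
1/(d(-138, L) + w) = 1/(171/2 - 50562) = 1/(-100953/2) = -2/100953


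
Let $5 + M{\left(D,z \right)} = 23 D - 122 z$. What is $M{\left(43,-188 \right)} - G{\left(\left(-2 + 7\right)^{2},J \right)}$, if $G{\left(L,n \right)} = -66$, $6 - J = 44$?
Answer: $23986$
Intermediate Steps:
$M{\left(D,z \right)} = -5 - 122 z + 23 D$ ($M{\left(D,z \right)} = -5 + \left(23 D - 122 z\right) = -5 + \left(- 122 z + 23 D\right) = -5 - 122 z + 23 D$)
$J = -38$ ($J = 6 - 44 = -38$)
$M{\left(43,-188 \right)} - G{\left(\left(-2 + 7\right)^{2},J \right)} = \left(-5 - -22936 + 23 \cdot 43\right) - -66 = \left(-5 + 22936 + 989\right) + 66 = 23920 + 66 = 23986$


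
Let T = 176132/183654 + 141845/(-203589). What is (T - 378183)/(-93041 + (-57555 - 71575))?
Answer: 785568204427310/461497726248957 ≈ 1.7022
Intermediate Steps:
T = 544896451/2077218567 (T = 176132*(1/183654) + 141845*(-1/203589) = 88066/91827 - 141845/203589 = 544896451/2077218567 ≈ 0.26232)
(T - 378183)/(-93041 + (-57555 - 71575)) = (544896451/2077218567 - 378183)/(-93041 + (-57555 - 71575)) = -785568204427310/(2077218567*(-93041 - 129130)) = -785568204427310/2077218567/(-222171) = -785568204427310/2077218567*(-1/222171) = 785568204427310/461497726248957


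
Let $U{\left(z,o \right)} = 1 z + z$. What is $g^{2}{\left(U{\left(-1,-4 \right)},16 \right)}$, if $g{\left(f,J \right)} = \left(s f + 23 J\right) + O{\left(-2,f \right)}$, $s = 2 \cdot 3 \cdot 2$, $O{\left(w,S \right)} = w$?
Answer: $116964$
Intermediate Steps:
$U{\left(z,o \right)} = 2 z$ ($U{\left(z,o \right)} = z + z = 2 z$)
$s = 12$ ($s = 6 \cdot 2 = 12$)
$g{\left(f,J \right)} = -2 + 12 f + 23 J$ ($g{\left(f,J \right)} = \left(12 f + 23 J\right) - 2 = -2 + 12 f + 23 J$)
$g^{2}{\left(U{\left(-1,-4 \right)},16 \right)} = \left(-2 + 12 \cdot 2 \left(-1\right) + 23 \cdot 16\right)^{2} = \left(-2 + 12 \left(-2\right) + 368\right)^{2} = \left(-2 - 24 + 368\right)^{2} = 342^{2} = 116964$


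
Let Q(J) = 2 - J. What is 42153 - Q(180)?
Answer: 42331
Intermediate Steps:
42153 - Q(180) = 42153 - (2 - 1*180) = 42153 - (2 - 180) = 42153 - 1*(-178) = 42153 + 178 = 42331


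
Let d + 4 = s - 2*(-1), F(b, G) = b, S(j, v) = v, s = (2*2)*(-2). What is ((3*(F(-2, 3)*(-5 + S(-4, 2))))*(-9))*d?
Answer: 1620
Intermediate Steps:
s = -8 (s = 4*(-2) = -8)
d = -10 (d = -4 + (-8 - 2*(-1)) = -4 + (-8 + 2) = -4 - 6 = -10)
((3*(F(-2, 3)*(-5 + S(-4, 2))))*(-9))*d = ((3*(-2*(-5 + 2)))*(-9))*(-10) = ((3*(-2*(-3)))*(-9))*(-10) = ((3*6)*(-9))*(-10) = (18*(-9))*(-10) = -162*(-10) = 1620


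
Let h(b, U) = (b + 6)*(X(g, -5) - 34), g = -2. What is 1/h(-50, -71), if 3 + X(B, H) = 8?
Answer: 1/1276 ≈ 0.00078370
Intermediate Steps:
X(B, H) = 5 (X(B, H) = -3 + 8 = 5)
h(b, U) = -174 - 29*b (h(b, U) = (b + 6)*(5 - 34) = (6 + b)*(-29) = -174 - 29*b)
1/h(-50, -71) = 1/(-174 - 29*(-50)) = 1/(-174 + 1450) = 1/1276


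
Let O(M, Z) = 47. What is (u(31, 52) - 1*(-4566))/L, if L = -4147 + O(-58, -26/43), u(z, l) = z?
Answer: -4597/4100 ≈ -1.1212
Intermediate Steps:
L = -4100 (L = -4147 + 47 = -4100)
(u(31, 52) - 1*(-4566))/L = (31 - 1*(-4566))/(-4100) = (31 + 4566)*(-1/4100) = 4597*(-1/4100) = -4597/4100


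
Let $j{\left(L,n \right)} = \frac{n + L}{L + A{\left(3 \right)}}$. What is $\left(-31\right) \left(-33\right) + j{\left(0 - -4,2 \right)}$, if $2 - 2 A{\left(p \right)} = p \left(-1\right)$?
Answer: $\frac{13311}{13} \approx 1023.9$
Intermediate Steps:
$A{\left(p \right)} = 1 + \frac{p}{2}$ ($A{\left(p \right)} = 1 - \frac{p \left(-1\right)}{2} = 1 - \frac{\left(-1\right) p}{2} = 1 + \frac{p}{2}$)
$j{\left(L,n \right)} = \frac{L + n}{\frac{5}{2} + L}$ ($j{\left(L,n \right)} = \frac{n + L}{L + \left(1 + \frac{1}{2} \cdot 3\right)} = \frac{L + n}{L + \left(1 + \frac{3}{2}\right)} = \frac{L + n}{L + \frac{5}{2}} = \frac{L + n}{\frac{5}{2} + L}$)
$\left(-31\right) \left(-33\right) + j{\left(0 - -4,2 \right)} = \left(-31\right) \left(-33\right) + \frac{2 \left(\left(0 - -4\right) + 2\right)}{5 + 2 \left(0 - -4\right)} = 1023 + \frac{2 \left(\left(0 + 4\right) + 2\right)}{5 + 2 \left(0 + 4\right)} = 1023 + \frac{2 \left(4 + 2\right)}{5 + 2 \cdot 4} = 1023 + 2 \frac{1}{5 + 8} \cdot 6 = 1023 + 2 \cdot \frac{1}{13} \cdot 6 = 1023 + \frac{12}{13} = \frac{13311}{13}$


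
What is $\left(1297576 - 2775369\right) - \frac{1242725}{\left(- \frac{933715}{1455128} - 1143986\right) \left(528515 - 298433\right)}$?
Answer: $- \frac{283001282785176519542599}{191502654827895843} \approx -1.4778 \cdot 10^{6}$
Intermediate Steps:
$\left(1297576 - 2775369\right) - \frac{1242725}{\left(- \frac{933715}{1455128} - 1143986\right) \left(528515 - 298433\right)} = -1477793 - \frac{1242725}{\left(\left(-933715\right) \frac{1}{1455128} - 1143986\right) 230082} = -1477793 - \frac{1242725}{\left(- \frac{933715}{1455128} - 1143986\right) 230082} = -1477793 - \frac{1242725}{\left(- \frac{1664646993923}{1455128}\right) 230082} = -1477793 - \frac{1242725}{- \frac{191502654827895843}{727564}} = -1477793 - - \frac{904161971900}{191502654827895843} = -1477793 + \frac{904161971900}{191502654827895843} = - \frac{283001282785176519542599}{191502654827895843}$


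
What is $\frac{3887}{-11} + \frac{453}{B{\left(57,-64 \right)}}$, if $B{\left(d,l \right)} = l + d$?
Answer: $- \frac{32192}{77} \approx -418.08$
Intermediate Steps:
$B{\left(d,l \right)} = d + l$
$\frac{3887}{-11} + \frac{453}{B{\left(57,-64 \right)}} = \frac{3887}{-11} + \frac{453}{57 - 64} = 3887 \left(- \frac{1}{11}\right) + \frac{453}{-7} = - \frac{3887}{11} + 453 \left(- \frac{1}{7}\right) = - \frac{3887}{11} - \frac{453}{7} = - \frac{32192}{77}$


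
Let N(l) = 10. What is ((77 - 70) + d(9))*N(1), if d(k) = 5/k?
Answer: 680/9 ≈ 75.556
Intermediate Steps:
((77 - 70) + d(9))*N(1) = ((77 - 70) + 5/9)*10 = (7 + 5*(⅑))*10 = (7 + 5/9)*10 = (68/9)*10 = 680/9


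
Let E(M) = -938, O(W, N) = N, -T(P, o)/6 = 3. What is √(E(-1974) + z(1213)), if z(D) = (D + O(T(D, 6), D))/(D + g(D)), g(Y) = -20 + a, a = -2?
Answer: 2*I*√331911453/1191 ≈ 30.594*I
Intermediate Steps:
T(P, o) = -18 (T(P, o) = -6*3 = -18)
g(Y) = -22 (g(Y) = -20 - 2 = -22)
z(D) = 2*D/(-22 + D) (z(D) = (D + D)/(D - 22) = (2*D)/(-22 + D) = 2*D/(-22 + D))
√(E(-1974) + z(1213)) = √(-938 + 2*1213/(-22 + 1213)) = √(-938 + 2*1213/1191) = √(-938 + 2*1213*(1/1191)) = √(-938 + 2426/1191) = √(-1114732/1191) = 2*I*√331911453/1191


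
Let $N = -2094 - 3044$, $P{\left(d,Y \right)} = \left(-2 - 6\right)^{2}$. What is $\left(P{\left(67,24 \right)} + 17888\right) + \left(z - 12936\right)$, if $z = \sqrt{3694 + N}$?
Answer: $5016 + 38 i \approx 5016.0 + 38.0 i$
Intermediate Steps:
$P{\left(d,Y \right)} = 64$ ($P{\left(d,Y \right)} = \left(-8\right)^{2} = 64$)
$N = -5138$
$z = 38 i$ ($z = \sqrt{3694 - 5138} = \sqrt{-1444} = 38 i \approx 38.0 i$)
$\left(P{\left(67,24 \right)} + 17888\right) + \left(z - 12936\right) = \left(64 + 17888\right) + \left(38 i - 12936\right) = 17952 - \left(12936 - 38 i\right) = 5016 + 38 i$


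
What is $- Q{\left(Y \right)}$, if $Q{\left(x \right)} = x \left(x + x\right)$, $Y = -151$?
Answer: $-45602$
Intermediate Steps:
$Q{\left(x \right)} = 2 x^{2}$ ($Q{\left(x \right)} = x 2 x = 2 x^{2}$)
$- Q{\left(Y \right)} = - 2 \left(-151\right)^{2} = - 2 \cdot 22801 = \left(-1\right) 45602 = -45602$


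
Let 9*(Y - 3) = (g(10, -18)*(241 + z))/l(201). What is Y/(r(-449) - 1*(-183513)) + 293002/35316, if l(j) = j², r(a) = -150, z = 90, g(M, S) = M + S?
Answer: 120587628615029/14534591280606 ≈ 8.2966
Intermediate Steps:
Y = 1088179/363609 (Y = 3 + (((10 - 18)*(241 + 90))/(201²))/9 = 3 + (-8*331/40401)/9 = 3 + (-2648*1/40401)/9 = 3 + (⅑)*(-2648/40401) = 3 - 2648/363609 = 1088179/363609 ≈ 2.9927)
Y/(r(-449) - 1*(-183513)) + 293002/35316 = 1088179/(363609*(-150 - 1*(-183513))) + 293002/35316 = 1088179/(363609*(-150 + 183513)) + 293002*(1/35316) = (1088179/363609)/183363 + 146501/17658 = (1088179/363609)*(1/183363) + 146501/17658 = 1088179/66672437067 + 146501/17658 = 120587628615029/14534591280606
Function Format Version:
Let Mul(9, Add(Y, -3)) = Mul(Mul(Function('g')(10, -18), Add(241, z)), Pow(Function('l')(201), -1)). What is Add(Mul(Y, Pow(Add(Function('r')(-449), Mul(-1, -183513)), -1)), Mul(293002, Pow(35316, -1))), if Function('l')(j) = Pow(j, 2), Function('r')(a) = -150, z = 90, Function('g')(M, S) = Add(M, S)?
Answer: Rational(120587628615029, 14534591280606) ≈ 8.2966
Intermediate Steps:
Y = Rational(1088179, 363609) (Y = Add(3, Mul(Rational(1, 9), Mul(Mul(Add(10, -18), Add(241, 90)), Pow(Pow(201, 2), -1)))) = Add(3, Mul(Rational(1, 9), Mul(Mul(-8, 331), Pow(40401, -1)))) = Add(3, Mul(Rational(1, 9), Mul(-2648, Rational(1, 40401)))) = Add(3, Mul(Rational(1, 9), Rational(-2648, 40401))) = Add(3, Rational(-2648, 363609)) = Rational(1088179, 363609) ≈ 2.9927)
Add(Mul(Y, Pow(Add(Function('r')(-449), Mul(-1, -183513)), -1)), Mul(293002, Pow(35316, -1))) = Add(Mul(Rational(1088179, 363609), Pow(Add(-150, Mul(-1, -183513)), -1)), Mul(293002, Pow(35316, -1))) = Add(Mul(Rational(1088179, 363609), Pow(Add(-150, 183513), -1)), Mul(293002, Rational(1, 35316))) = Add(Mul(Rational(1088179, 363609), Pow(183363, -1)), Rational(146501, 17658)) = Add(Mul(Rational(1088179, 363609), Rational(1, 183363)), Rational(146501, 17658)) = Add(Rational(1088179, 66672437067), Rational(146501, 17658)) = Rational(120587628615029, 14534591280606)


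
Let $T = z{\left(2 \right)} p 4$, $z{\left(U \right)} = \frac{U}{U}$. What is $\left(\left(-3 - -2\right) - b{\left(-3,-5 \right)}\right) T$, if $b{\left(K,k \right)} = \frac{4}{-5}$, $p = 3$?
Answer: $- \frac{12}{5} \approx -2.4$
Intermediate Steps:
$b{\left(K,k \right)} = - \frac{4}{5}$ ($b{\left(K,k \right)} = 4 \left(- \frac{1}{5}\right) = - \frac{4}{5}$)
$z{\left(U \right)} = 1$
$T = 12$ ($T = 1 \cdot 3 \cdot 4 = 3 \cdot 4 = 12$)
$\left(\left(-3 - -2\right) - b{\left(-3,-5 \right)}\right) T = \left(\left(-3 - -2\right) - - \frac{4}{5}\right) 12 = \left(\left(-3 + 2\right) + \frac{4}{5}\right) 12 = \left(-1 + \frac{4}{5}\right) 12 = \left(- \frac{1}{5}\right) 12 = - \frac{12}{5}$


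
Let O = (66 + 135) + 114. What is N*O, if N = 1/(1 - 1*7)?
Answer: -105/2 ≈ -52.500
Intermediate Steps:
N = -⅙ (N = 1/(1 - 7) = 1/(-6) = -⅙ ≈ -0.16667)
O = 315 (O = 201 + 114 = 315)
N*O = -⅙*315 = -105/2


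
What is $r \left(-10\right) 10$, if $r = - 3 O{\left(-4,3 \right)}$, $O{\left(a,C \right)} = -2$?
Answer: $-600$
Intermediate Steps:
$r = 6$ ($r = \left(-3\right) \left(-2\right) = 6$)
$r \left(-10\right) 10 = 6 \left(-10\right) 10 = \left(-60\right) 10 = -600$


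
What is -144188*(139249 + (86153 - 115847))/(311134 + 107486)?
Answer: -789825817/20931 ≈ -37735.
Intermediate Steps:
-144188*(139249 + (86153 - 115847))/(311134 + 107486) = -144188/(418620/(139249 - 29694)) = -144188/(418620/109555) = -144188/(418620*(1/109555)) = -144188/83724/21911 = -144188*21911/83724 = -789825817/20931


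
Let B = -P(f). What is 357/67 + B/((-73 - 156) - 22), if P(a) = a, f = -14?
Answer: 88669/16817 ≈ 5.2726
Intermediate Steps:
B = 14 (B = -1*(-14) = 14)
357/67 + B/((-73 - 156) - 22) = 357/67 + 14/((-73 - 156) - 22) = 357*(1/67) + 14/(-229 - 22) = 357/67 + 14/(-251) = 357/67 + 14*(-1/251) = 357/67 - 14/251 = 88669/16817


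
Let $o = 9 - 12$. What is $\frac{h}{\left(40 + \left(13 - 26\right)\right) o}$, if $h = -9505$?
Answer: $\frac{9505}{81} \approx 117.35$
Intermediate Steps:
$o = -3$ ($o = 9 - 12 = -3$)
$\frac{h}{\left(40 + \left(13 - 26\right)\right) o} = - \frac{9505}{\left(40 + \left(13 - 26\right)\right) \left(-3\right)} = - \frac{9505}{\left(40 - 13\right) \left(-3\right)} = - \frac{9505}{27 \left(-3\right)} = - \frac{9505}{-81} = \left(-9505\right) \left(- \frac{1}{81}\right) = \frac{9505}{81}$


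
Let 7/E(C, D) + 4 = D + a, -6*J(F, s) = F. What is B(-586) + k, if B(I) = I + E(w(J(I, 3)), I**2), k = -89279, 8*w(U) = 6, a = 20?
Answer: -30860719373/343412 ≈ -89865.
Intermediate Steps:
J(F, s) = -F/6
w(U) = 3/4 (w(U) = (1/8)*6 = 3/4)
E(C, D) = 7/(16 + D) (E(C, D) = 7/(-4 + (D + 20)) = 7/(-4 + (20 + D)) = 7/(16 + D))
B(I) = I + 7/(16 + I**2)
B(-586) + k = (7 - 586*(16 + (-586)**2))/(16 + (-586)**2) - 89279 = (7 - 586*(16 + 343396))/(16 + 343396) - 89279 = (7 - 586*343412)/343412 - 89279 = (7 - 201239432)/343412 - 89279 = (1/343412)*(-201239425) - 89279 = -201239425/343412 - 89279 = -30860719373/343412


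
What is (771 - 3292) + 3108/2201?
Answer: -5545613/2201 ≈ -2519.6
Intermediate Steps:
(771 - 3292) + 3108/2201 = -2521 + 3108*(1/2201) = -2521 + 3108/2201 = -5545613/2201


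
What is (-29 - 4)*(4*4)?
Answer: -528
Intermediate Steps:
(-29 - 4)*(4*4) = -33*16 = -528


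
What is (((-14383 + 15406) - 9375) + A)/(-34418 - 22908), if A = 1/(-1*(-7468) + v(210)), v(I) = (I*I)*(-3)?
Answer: 1042596865/7156119232 ≈ 0.14569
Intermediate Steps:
v(I) = -3*I² (v(I) = I²*(-3) = -3*I²)
A = -1/124832 (A = 1/(-1*(-7468) - 3*210²) = 1/(7468 - 3*44100) = 1/(7468 - 132300) = 1/(-124832) = -1/124832 ≈ -8.0108e-6)
(((-14383 + 15406) - 9375) + A)/(-34418 - 22908) = (((-14383 + 15406) - 9375) - 1/124832)/(-34418 - 22908) = ((1023 - 9375) - 1/124832)/(-57326) = (-8352 - 1/124832)*(-1/57326) = -1042596865/124832*(-1/57326) = 1042596865/7156119232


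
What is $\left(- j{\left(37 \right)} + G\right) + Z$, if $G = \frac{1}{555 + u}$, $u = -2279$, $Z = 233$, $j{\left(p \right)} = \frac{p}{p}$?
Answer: $\frac{399967}{1724} \approx 232.0$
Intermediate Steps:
$j{\left(p \right)} = 1$
$G = - \frac{1}{1724}$ ($G = \frac{1}{555 - 2279} = \frac{1}{-1724} = - \frac{1}{1724} \approx -0.00058005$)
$\left(- j{\left(37 \right)} + G\right) + Z = \left(\left(-1\right) 1 - \frac{1}{1724}\right) + 233 = \left(-1 - \frac{1}{1724}\right) + 233 = - \frac{1725}{1724} + 233 = \frac{399967}{1724}$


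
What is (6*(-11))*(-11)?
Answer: 726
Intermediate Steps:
(6*(-11))*(-11) = -66*(-11) = 726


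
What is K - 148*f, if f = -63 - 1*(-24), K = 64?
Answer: 5836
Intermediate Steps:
f = -39 (f = -63 + 24 = -39)
K - 148*f = 64 - 148*(-39) = 64 + 5772 = 5836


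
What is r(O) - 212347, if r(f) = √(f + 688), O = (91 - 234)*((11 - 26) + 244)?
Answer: -212347 + I*√32059 ≈ -2.1235e+5 + 179.05*I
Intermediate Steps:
O = -32747 (O = -143*(-15 + 244) = -143*229 = -32747)
r(f) = √(688 + f)
r(O) - 212347 = √(688 - 32747) - 212347 = √(-32059) - 212347 = I*√32059 - 212347 = -212347 + I*√32059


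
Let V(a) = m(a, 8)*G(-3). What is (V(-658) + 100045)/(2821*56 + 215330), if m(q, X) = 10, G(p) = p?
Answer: 100015/373306 ≈ 0.26792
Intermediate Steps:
V(a) = -30 (V(a) = 10*(-3) = -30)
(V(-658) + 100045)/(2821*56 + 215330) = (-30 + 100045)/(2821*56 + 215330) = 100015/(157976 + 215330) = 100015/373306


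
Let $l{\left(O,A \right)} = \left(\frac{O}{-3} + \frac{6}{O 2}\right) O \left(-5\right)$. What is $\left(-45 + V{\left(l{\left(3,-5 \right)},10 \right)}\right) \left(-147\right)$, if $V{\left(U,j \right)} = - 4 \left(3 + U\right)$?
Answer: $8379$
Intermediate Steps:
$l{\left(O,A \right)} = - 5 O \left(\frac{3}{O} - \frac{O}{3}\right)$ ($l{\left(O,A \right)} = \left(O \left(- \frac{1}{3}\right) + \frac{6}{2 O}\right) O \left(-5\right) = \left(- \frac{O}{3} + 6 \frac{1}{2 O}\right) O \left(-5\right) = \left(- \frac{O}{3} + \frac{3}{O}\right) O \left(-5\right) = \left(\frac{3}{O} - \frac{O}{3}\right) O \left(-5\right) = O \left(\frac{3}{O} - \frac{O}{3}\right) \left(-5\right) = - 5 O \left(\frac{3}{O} - \frac{O}{3}\right)$)
$V{\left(U,j \right)} = -12 - 4 U$
$\left(-45 + V{\left(l{\left(3,-5 \right)},10 \right)}\right) \left(-147\right) = \left(-45 - \left(12 + 4 \left(-15 + \frac{5 \cdot 3^{2}}{3}\right)\right)\right) \left(-147\right) = \left(-45 - \left(12 + 4 \left(-15 + \frac{5}{3} \cdot 9\right)\right)\right) \left(-147\right) = \left(-45 - \left(12 + 4 \left(-15 + 15\right)\right)\right) \left(-147\right) = \left(-45 - 12\right) \left(-147\right) = \left(-57\right) \left(-147\right) = 8379$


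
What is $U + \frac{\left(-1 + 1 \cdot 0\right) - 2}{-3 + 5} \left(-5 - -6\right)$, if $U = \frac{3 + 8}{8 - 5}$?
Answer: $\frac{13}{6} \approx 2.1667$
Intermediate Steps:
$U = \frac{11}{3} \approx 3.6667$
$U + \frac{\left(-1 + 1 \cdot 0\right) - 2}{-3 + 5} \left(-5 - -6\right) = \frac{11}{3} + \frac{\left(-1 + 1 \cdot 0\right) - 2}{-3 + 5} \left(-5 - -6\right) = \frac{11}{3} + \frac{\left(-1 + 0\right) - 2}{2} \left(-5 + 6\right) = \frac{11}{3} + \left(-1 - 2\right) \frac{1}{2} \cdot 1 = \frac{11}{3} + \left(-3\right) \frac{1}{2} \cdot 1 = \frac{11}{3} - \frac{3}{2} = \frac{13}{6}$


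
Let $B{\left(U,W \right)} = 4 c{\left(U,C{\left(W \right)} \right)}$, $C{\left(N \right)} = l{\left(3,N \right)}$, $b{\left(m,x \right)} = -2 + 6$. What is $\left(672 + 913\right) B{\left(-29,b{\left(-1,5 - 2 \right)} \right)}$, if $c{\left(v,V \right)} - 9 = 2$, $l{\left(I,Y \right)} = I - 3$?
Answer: $69740$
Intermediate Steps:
$l{\left(I,Y \right)} = -3 + I$
$b{\left(m,x \right)} = 4$
$C{\left(N \right)} = 0$ ($C{\left(N \right)} = -3 + 3 = 0$)
$c{\left(v,V \right)} = 11$ ($c{\left(v,V \right)} = 9 + 2 = 11$)
$B{\left(U,W \right)} = 44$ ($B{\left(U,W \right)} = 4 \cdot 11 = 44$)
$\left(672 + 913\right) B{\left(-29,b{\left(-1,5 - 2 \right)} \right)} = \left(672 + 913\right) 44 = 1585 \cdot 44 = 69740$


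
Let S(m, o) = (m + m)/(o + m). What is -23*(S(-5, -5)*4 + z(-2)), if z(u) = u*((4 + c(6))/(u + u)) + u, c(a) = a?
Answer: -161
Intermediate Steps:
S(m, o) = 2*m/(m + o) (S(m, o) = (2*m)/(m + o) = 2*m/(m + o))
z(u) = 5 + u (z(u) = u*((4 + 6)/(u + u)) + u = u*(10/((2*u))) + u = u*(10*(1/(2*u))) + u = u*(5/u) + u = 5 + u)
-23*(S(-5, -5)*4 + z(-2)) = -23*((2*(-5)/(-5 - 5))*4 + (5 - 2)) = -23*((2*(-5)/(-10))*4 + 3) = -23*((2*(-5)*(-⅒))*4 + 3) = -23*(1*4 + 3) = -23*(4 + 3) = -23*7 = -161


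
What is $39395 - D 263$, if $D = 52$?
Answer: $25719$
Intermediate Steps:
$39395 - D 263 = 39395 - 52 \cdot 263 = 39395 - 13676 = 25719$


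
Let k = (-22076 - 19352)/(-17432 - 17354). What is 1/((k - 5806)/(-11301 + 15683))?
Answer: -5444009/7211646 ≈ -0.75489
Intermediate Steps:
k = 20714/17393 (k = -41428/(-34786) = -41428*(-1/34786) = 20714/17393 ≈ 1.1909)
1/((k - 5806)/(-11301 + 15683)) = 1/((20714/17393 - 5806)/(-11301 + 15683)) = 1/(-100963044/17393/4382) = 1/(-100963044/17393*1/4382) = 1/(-7211646/5444009) = -5444009/7211646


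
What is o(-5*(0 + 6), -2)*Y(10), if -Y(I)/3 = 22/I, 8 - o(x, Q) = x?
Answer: -1254/5 ≈ -250.80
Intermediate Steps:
o(x, Q) = 8 - x
Y(I) = -66/I
o(-5*(0 + 6), -2)*Y(10) = (8 - (-5)*(0 + 6))*(-66/10) = (8 - (-5)*6)*(-66*⅒) = (8 - 1*(-30))*(-33/5) = (8 + 30)*(-33/5) = 38*(-33/5) = -1254/5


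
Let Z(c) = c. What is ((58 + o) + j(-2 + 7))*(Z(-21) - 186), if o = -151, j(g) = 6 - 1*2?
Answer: 18423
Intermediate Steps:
j(g) = 4 (j(g) = 6 - 2 = 4)
((58 + o) + j(-2 + 7))*(Z(-21) - 186) = ((58 - 151) + 4)*(-21 - 186) = (-93 + 4)*(-207) = -89*(-207) = 18423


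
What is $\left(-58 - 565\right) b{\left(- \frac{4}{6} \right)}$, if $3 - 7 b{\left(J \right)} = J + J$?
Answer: $- \frac{1157}{3} \approx -385.67$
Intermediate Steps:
$b{\left(J \right)} = \frac{3}{7} - \frac{2 J}{7}$ ($b{\left(J \right)} = \frac{3}{7} - \frac{J + J}{7} = \frac{3}{7} - \frac{2 J}{7}$)
$\left(-58 - 565\right) b{\left(- \frac{4}{6} \right)} = \left(-58 - 565\right) \left(\frac{3}{7} - \frac{2 \left(- \frac{4}{6}\right)}{7}\right) = - 623 \left(\frac{3}{7} - \frac{2 \left(\left(-4\right) \frac{1}{6}\right)}{7}\right) = - 623 \left(\frac{3}{7} - - \frac{4}{21}\right) = - 623 \left(\frac{3}{7} + \frac{4}{21}\right) = \left(-623\right) \frac{13}{21} = - \frac{1157}{3}$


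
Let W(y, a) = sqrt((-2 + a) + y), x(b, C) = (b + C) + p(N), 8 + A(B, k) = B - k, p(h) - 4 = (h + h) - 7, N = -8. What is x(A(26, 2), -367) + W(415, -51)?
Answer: -370 + sqrt(362) ≈ -350.97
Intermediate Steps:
p(h) = -3 + 2*h (p(h) = 4 + ((h + h) - 7) = 4 + (2*h - 7) = 4 + (-7 + 2*h) = -3 + 2*h)
A(B, k) = -8 + B - k (A(B, k) = -8 + (B - k) = -8 + B - k)
x(b, C) = -19 + C + b (x(b, C) = (b + C) + (-3 + 2*(-8)) = (C + b) + (-3 - 16) = (C + b) - 19 = -19 + C + b)
W(y, a) = sqrt(-2 + a + y)
x(A(26, 2), -367) + W(415, -51) = (-19 - 367 + (-8 + 26 - 1*2)) + sqrt(-2 - 51 + 415) = (-19 - 367 + (-8 + 26 - 2)) + sqrt(362) = (-19 - 367 + 16) + sqrt(362) = -370 + sqrt(362)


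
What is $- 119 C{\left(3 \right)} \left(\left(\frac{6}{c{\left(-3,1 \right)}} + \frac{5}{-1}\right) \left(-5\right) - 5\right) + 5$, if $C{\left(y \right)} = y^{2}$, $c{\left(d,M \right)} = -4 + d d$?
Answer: $-14989$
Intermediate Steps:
$c{\left(d,M \right)} = -4 + d^{2}$
$- 119 C{\left(3 \right)} \left(\left(\frac{6}{c{\left(-3,1 \right)}} + \frac{5}{-1}\right) \left(-5\right) - 5\right) + 5 = - 119 \cdot 3^{2} \left(\left(\frac{6}{-4 + \left(-3\right)^{2}} + \frac{5}{-1}\right) \left(-5\right) - 5\right) + 5 = - 119 \cdot 9 \left(\left(\frac{6}{-4 + 9} + 5 \left(-1\right)\right) \left(-5\right) - 5\right) + 5 = - 119 \cdot 9 \left(\left(\frac{6}{5} - 5\right) \left(-5\right) - 5\right) + 5 = - 119 \cdot 9 \left(\left(- \frac{19}{5}\right) \left(-5\right) - 5\right) + 5 = - 119 \cdot 9 \left(19 - 5\right) + 5 = - 119 \cdot 9 \cdot 14 + 5 = \left(-119\right) 126 + 5 = -14994 + 5 = -14989$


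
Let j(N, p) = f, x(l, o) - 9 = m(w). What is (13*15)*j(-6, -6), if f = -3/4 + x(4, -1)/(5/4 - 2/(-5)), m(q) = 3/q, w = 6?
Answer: 42965/44 ≈ 976.48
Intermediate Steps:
x(l, o) = 19/2 (x(l, o) = 9 + 3/6 = 9 + 3*(⅙) = 9 + ½ = 19/2)
f = 661/132 (f = -3/4 + 19/(2*(5/4 - 2/(-5))) = -3*¼ + 19/(2*(5*(¼) - 2*(-⅕))) = -¾ + 19/(2*(5/4 + ⅖)) = -¾ + 19/(2*(33/20)) = -¾ + (19/2)*(20/33) = -¾ + 190/33 = 661/132 ≈ 5.0076)
j(N, p) = 661/132
(13*15)*j(-6, -6) = (13*15)*(661/132) = 195*(661/132) = 42965/44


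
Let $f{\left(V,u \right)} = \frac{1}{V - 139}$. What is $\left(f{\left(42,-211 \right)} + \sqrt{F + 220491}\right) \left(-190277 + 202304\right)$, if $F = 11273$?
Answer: $- \frac{12027}{97} + 24054 \sqrt{57941} \approx 5.7899 \cdot 10^{6}$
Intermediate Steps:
$f{\left(V,u \right)} = \frac{1}{-139 + V}$
$\left(f{\left(42,-211 \right)} + \sqrt{F + 220491}\right) \left(-190277 + 202304\right) = \left(\frac{1}{-139 + 42} + \sqrt{11273 + 220491}\right) \left(-190277 + 202304\right) = \left(\frac{1}{-97} + \sqrt{231764}\right) 12027 = \left(- \frac{1}{97} + 2 \sqrt{57941}\right) 12027 = - \frac{12027}{97} + 24054 \sqrt{57941}$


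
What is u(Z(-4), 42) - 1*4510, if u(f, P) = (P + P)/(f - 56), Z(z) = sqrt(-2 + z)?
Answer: -7087562/1571 - 42*I*sqrt(6)/1571 ≈ -4511.5 - 0.065486*I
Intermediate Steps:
u(f, P) = 2*P/(-56 + f) (u(f, P) = (2*P)/(-56 + f) = 2*P/(-56 + f))
u(Z(-4), 42) - 1*4510 = 2*42/(-56 + sqrt(-2 - 4)) - 1*4510 = 2*42/(-56 + sqrt(-6)) - 4510 = 2*42/(-56 + I*sqrt(6)) - 4510 = 84/(-56 + I*sqrt(6)) - 4510 = -4510 + 84/(-56 + I*sqrt(6))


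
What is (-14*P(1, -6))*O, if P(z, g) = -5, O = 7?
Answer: 490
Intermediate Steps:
(-14*P(1, -6))*O = -14*(-5)*7 = 70*7 = 490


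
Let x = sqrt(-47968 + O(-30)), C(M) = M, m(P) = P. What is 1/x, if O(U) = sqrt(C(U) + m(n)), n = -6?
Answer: sqrt(2)/(2*sqrt(-23984 + 3*I)) ≈ 2.8556e-7 - 0.0045659*I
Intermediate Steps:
O(U) = sqrt(-6 + U) (O(U) = sqrt(U - 6) = sqrt(-6 + U))
x = sqrt(-47968 + 6*I) (x = sqrt(-47968 + sqrt(-6 - 30)) = sqrt(-47968 + sqrt(-36)) = sqrt(-47968 + 6*I) ≈ 0.014 + 219.02*I)
1/x = 1/(sqrt(-47968 + 6*I)) = 1/sqrt(-47968 + 6*I)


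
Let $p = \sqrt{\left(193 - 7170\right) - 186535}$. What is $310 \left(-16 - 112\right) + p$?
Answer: $-39680 + 2 i \sqrt{48378} \approx -39680.0 + 439.9 i$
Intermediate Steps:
$p = 2 i \sqrt{48378}$ ($p = \sqrt{\left(193 - 7170\right) - 186535} = \sqrt{-6977 - 186535} = \sqrt{-193512} = 2 i \sqrt{48378} \approx 439.9 i$)
$310 \left(-16 - 112\right) + p = 310 \left(-16 - 112\right) + 2 i \sqrt{48378} = 310 \left(-128\right) + 2 i \sqrt{48378} = -39680 + 2 i \sqrt{48378}$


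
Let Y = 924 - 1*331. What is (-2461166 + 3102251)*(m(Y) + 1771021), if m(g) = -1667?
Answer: 1134306309090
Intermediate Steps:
Y = 593 (Y = 924 - 331 = 593)
(-2461166 + 3102251)*(m(Y) + 1771021) = (-2461166 + 3102251)*(-1667 + 1771021) = 641085*1769354 = 1134306309090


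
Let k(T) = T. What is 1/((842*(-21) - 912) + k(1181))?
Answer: -1/17413 ≈ -5.7428e-5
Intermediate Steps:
1/((842*(-21) - 912) + k(1181)) = 1/((842*(-21) - 912) + 1181) = 1/((-17682 - 912) + 1181) = 1/(-18594 + 1181) = 1/(-17413) = -1/17413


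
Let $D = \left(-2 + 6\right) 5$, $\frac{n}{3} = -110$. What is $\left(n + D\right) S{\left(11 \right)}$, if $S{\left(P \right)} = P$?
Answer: $-3410$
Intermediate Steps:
$n = -330$ ($n = 3 \left(-110\right) = -330$)
$D = 20$ ($D = 4 \cdot 5 = 20$)
$\left(n + D\right) S{\left(11 \right)} = \left(-330 + 20\right) 11 = \left(-310\right) 11 = -3410$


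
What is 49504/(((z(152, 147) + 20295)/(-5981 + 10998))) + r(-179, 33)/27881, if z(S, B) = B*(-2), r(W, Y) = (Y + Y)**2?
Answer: 6924656001764/557647881 ≈ 12418.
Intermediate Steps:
r(W, Y) = 4*Y**2 (r(W, Y) = (2*Y)**2 = 4*Y**2)
z(S, B) = -2*B
49504/(((z(152, 147) + 20295)/(-5981 + 10998))) + r(-179, 33)/27881 = 49504/(((-2*147 + 20295)/(-5981 + 10998))) + (4*33**2)/27881 = 49504/(((-294 + 20295)/5017)) + (4*1089)*(1/27881) = 49504/((20001*(1/5017))) + 4356*(1/27881) = 49504/(20001/5017) + 4356/27881 = 49504*(5017/20001) + 4356/27881 = 248361568/20001 + 4356/27881 = 6924656001764/557647881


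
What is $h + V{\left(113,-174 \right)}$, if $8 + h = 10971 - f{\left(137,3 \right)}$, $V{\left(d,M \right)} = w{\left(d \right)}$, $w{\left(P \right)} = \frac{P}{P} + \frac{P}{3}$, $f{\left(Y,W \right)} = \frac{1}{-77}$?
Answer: $\frac{2541388}{231} \approx 11002.0$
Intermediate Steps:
$f{\left(Y,W \right)} = - \frac{1}{77}$
$w{\left(P \right)} = 1 + \frac{P}{3}$ ($w{\left(P \right)} = 1 + P \frac{1}{3} = 1 + \frac{P}{3}$)
$V{\left(d,M \right)} = 1 + \frac{d}{3}$
$h = \frac{844152}{77}$ ($h = -8 + \left(10971 - - \frac{1}{77}\right) = -8 + \left(10971 + \frac{1}{77}\right) = -8 + \frac{844768}{77} = \frac{844152}{77} \approx 10963.0$)
$h + V{\left(113,-174 \right)} = \frac{844152}{77} + \left(1 + \frac{1}{3} \cdot 113\right) = \frac{844152}{77} + \left(1 + \frac{113}{3}\right) = \frac{844152}{77} + \frac{116}{3} = \frac{2541388}{231}$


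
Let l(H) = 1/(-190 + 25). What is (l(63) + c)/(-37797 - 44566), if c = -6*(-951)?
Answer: -941489/13589895 ≈ -0.069279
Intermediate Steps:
l(H) = -1/165 (l(H) = 1/(-165) = -1/165)
c = 5706
(l(63) + c)/(-37797 - 44566) = (-1/165 + 5706)/(-37797 - 44566) = (941489/165)/(-82363) = (941489/165)*(-1/82363) = -941489/13589895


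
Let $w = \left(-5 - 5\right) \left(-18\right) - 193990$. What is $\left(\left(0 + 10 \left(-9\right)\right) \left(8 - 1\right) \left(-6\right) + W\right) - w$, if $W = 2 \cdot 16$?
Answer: $197622$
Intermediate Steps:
$W = 32$
$w = -193810$ ($w = \left(-10\right) \left(-18\right) - 193990 = 180 - 193990 = -193810$)
$\left(\left(0 + 10 \left(-9\right)\right) \left(8 - 1\right) \left(-6\right) + W\right) - w = \left(\left(0 + 10 \left(-9\right)\right) \left(8 - 1\right) \left(-6\right) + 32\right) - -193810 = \left(\left(0 - 90\right) 7 \left(-6\right) + 32\right) + 193810 = \left(\left(-90\right) \left(-42\right) + 32\right) + 193810 = \left(3780 + 32\right) + 193810 = 3812 + 193810 = 197622$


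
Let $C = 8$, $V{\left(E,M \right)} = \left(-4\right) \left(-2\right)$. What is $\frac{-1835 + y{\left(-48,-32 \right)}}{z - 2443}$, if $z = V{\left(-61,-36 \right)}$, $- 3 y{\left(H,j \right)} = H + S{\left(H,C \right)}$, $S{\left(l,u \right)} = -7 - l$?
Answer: $\frac{5498}{7305} \approx 0.75264$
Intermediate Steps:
$V{\left(E,M \right)} = 8$
$y{\left(H,j \right)} = \frac{7}{3}$ ($y{\left(H,j \right)} = - \frac{H - \left(7 + H\right)}{3} = \left(- \frac{1}{3}\right) \left(-7\right) = \frac{7}{3}$)
$z = 8$
$\frac{-1835 + y{\left(-48,-32 \right)}}{z - 2443} = \frac{-1835 + \frac{7}{3}}{8 - 2443} = - \frac{5498}{3 \left(-2435\right)} = \left(- \frac{5498}{3}\right) \left(- \frac{1}{2435}\right) = \frac{5498}{7305}$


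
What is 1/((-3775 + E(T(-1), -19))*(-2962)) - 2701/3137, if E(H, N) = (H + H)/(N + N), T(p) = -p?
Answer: -573833905209/666463216444 ≈ -0.86101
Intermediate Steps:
E(H, N) = H/N (E(H, N) = (2*H)/((2*N)) = (2*H)*(1/(2*N)) = H/N)
1/((-3775 + E(T(-1), -19))*(-2962)) - 2701/3137 = 1/(-3775 - 1*(-1)/(-19)*(-2962)) - 2701/3137 = -1/2962/(-3775 + 1*(-1/19)) - 2701*1/3137 = -1/2962/(-3775 - 1/19) - 2701/3137 = -1/2962/(-71726/19) - 2701/3137 = -19/71726*(-1/2962) - 2701/3137 = 19/212452412 - 2701/3137 = -573833905209/666463216444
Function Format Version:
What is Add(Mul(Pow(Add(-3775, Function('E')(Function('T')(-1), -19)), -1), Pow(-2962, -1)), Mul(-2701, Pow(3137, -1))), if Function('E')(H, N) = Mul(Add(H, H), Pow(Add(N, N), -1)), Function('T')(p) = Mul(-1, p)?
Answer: Rational(-573833905209, 666463216444) ≈ -0.86101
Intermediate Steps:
Function('E')(H, N) = Mul(H, Pow(N, -1)) (Function('E')(H, N) = Mul(Mul(2, H), Pow(Mul(2, N), -1)) = Mul(Mul(2, H), Mul(Rational(1, 2), Pow(N, -1))) = Mul(H, Pow(N, -1)))
Add(Mul(Pow(Add(-3775, Function('E')(Function('T')(-1), -19)), -1), Pow(-2962, -1)), Mul(-2701, Pow(3137, -1))) = Add(Mul(Pow(Add(-3775, Mul(Mul(-1, -1), Pow(-19, -1))), -1), Pow(-2962, -1)), Mul(-2701, Pow(3137, -1))) = Add(Mul(Pow(Add(-3775, Mul(1, Rational(-1, 19))), -1), Rational(-1, 2962)), Mul(-2701, Rational(1, 3137))) = Add(Mul(Pow(Add(-3775, Rational(-1, 19)), -1), Rational(-1, 2962)), Rational(-2701, 3137)) = Add(Mul(Pow(Rational(-71726, 19), -1), Rational(-1, 2962)), Rational(-2701, 3137)) = Add(Mul(Rational(-19, 71726), Rational(-1, 2962)), Rational(-2701, 3137)) = Add(Rational(19, 212452412), Rational(-2701, 3137)) = Rational(-573833905209, 666463216444)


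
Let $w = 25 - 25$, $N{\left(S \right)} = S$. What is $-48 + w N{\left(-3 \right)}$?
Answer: $-48$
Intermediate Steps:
$w = 0$
$-48 + w N{\left(-3 \right)} = -48 + 0 \left(-3\right) = -48 + 0 = -48$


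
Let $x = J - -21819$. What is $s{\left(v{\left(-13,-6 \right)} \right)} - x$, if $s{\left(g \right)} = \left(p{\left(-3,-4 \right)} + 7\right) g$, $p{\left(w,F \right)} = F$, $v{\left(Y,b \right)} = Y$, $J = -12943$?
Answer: $-8915$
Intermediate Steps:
$s{\left(g \right)} = 3 g$ ($s{\left(g \right)} = \left(-4 + 7\right) g = 3 g$)
$x = 8876$ ($x = -12943 - -21819 = -12943 + 21819 = 8876$)
$s{\left(v{\left(-13,-6 \right)} \right)} - x = 3 \left(-13\right) - 8876 = -39 - 8876 = -8915$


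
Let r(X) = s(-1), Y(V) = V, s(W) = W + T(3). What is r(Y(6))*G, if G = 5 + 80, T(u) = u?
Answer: 170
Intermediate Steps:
G = 85
s(W) = 3 + W (s(W) = W + 3 = 3 + W)
r(X) = 2 (r(X) = 3 - 1 = 2)
r(Y(6))*G = 2*85 = 170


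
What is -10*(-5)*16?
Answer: 800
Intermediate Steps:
-10*(-5)*16 = 50*16 = 800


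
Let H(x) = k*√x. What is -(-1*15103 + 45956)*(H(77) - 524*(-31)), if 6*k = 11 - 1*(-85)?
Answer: -501176132 - 493648*√77 ≈ -5.0551e+8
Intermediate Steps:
k = 16 (k = (11 - 1*(-85))/6 = (11 + 85)/6 = (⅙)*96 = 16)
H(x) = 16*√x
-(-1*15103 + 45956)*(H(77) - 524*(-31)) = -(-1*15103 + 45956)*(16*√77 - 524*(-31)) = -(-15103 + 45956)*(16*√77 + 16244) = -30853*(16244 + 16*√77) = -(501176132 + 493648*√77) = -501176132 - 493648*√77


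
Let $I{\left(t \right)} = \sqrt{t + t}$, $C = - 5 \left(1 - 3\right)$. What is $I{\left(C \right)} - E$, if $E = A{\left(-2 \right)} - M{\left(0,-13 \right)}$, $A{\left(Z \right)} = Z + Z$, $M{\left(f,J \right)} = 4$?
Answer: $8 + 2 \sqrt{5} \approx 12.472$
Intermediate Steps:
$A{\left(Z \right)} = 2 Z$
$C = 10$ ($C = \left(-5\right) \left(-2\right) = 10$)
$I{\left(t \right)} = \sqrt{2} \sqrt{t}$ ($I{\left(t \right)} = \sqrt{2 t} = \sqrt{2} \sqrt{t}$)
$E = -8$ ($E = 2 \left(-2\right) - 4 = -4 - 4 = -8$)
$I{\left(C \right)} - E = \sqrt{2} \sqrt{10} - -8 = 2 \sqrt{5} + 8 = 8 + 2 \sqrt{5}$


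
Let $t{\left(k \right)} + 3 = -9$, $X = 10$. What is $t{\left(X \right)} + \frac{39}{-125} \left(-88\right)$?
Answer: $\frac{1932}{125} \approx 15.456$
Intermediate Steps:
$t{\left(k \right)} = -12$ ($t{\left(k \right)} = -3 - 9 = -12$)
$t{\left(X \right)} + \frac{39}{-125} \left(-88\right) = -12 + \frac{39}{-125} \left(-88\right) = -12 + 39 \left(- \frac{1}{125}\right) \left(-88\right) = -12 - - \frac{3432}{125} = -12 + \frac{3432}{125} = \frac{1932}{125}$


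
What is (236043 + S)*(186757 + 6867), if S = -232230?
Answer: 738288312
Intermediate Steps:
(236043 + S)*(186757 + 6867) = (236043 - 232230)*(186757 + 6867) = 3813*193624 = 738288312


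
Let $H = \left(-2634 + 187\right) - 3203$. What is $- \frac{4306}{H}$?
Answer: $\frac{2153}{2825} \approx 0.76212$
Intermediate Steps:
$H = -5650$ ($H = -2447 - 3203 = -5650$)
$- \frac{4306}{H} = - \frac{4306}{-5650} = \left(-4306\right) \left(- \frac{1}{5650}\right) = \frac{2153}{2825}$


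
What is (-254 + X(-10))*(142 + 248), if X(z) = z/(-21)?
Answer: -692120/7 ≈ -98874.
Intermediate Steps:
X(z) = -z/21 (X(z) = z*(-1/21) = -z/21)
(-254 + X(-10))*(142 + 248) = (-254 - 1/21*(-10))*(142 + 248) = (-254 + 10/21)*390 = -5324/21*390 = -692120/7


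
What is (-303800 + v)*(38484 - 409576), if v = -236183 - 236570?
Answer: 288172605876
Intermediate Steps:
v = -472753
(-303800 + v)*(38484 - 409576) = (-303800 - 472753)*(38484 - 409576) = -776553*(-371092) = 288172605876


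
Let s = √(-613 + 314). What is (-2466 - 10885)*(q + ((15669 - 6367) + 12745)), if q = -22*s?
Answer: -294349497 + 293722*I*√299 ≈ -2.9435e+8 + 5.0789e+6*I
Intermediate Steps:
s = I*√299 (s = √(-299) = I*√299 ≈ 17.292*I)
q = -22*I*√299 ≈ -380.42*I
(-2466 - 10885)*(q + ((15669 - 6367) + 12745)) = (-2466 - 10885)*(-22*I*√299 + ((15669 - 6367) + 12745)) = -13351*(-22*I*√299 + (9302 + 12745)) = -13351*(-22*I*√299 + 22047) = -13351*(22047 - 22*I*√299) = -294349497 + 293722*I*√299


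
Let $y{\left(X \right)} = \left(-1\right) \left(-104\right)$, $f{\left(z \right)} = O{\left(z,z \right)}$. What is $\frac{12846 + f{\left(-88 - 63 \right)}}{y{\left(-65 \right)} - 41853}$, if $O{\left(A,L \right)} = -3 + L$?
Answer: $- \frac{12692}{41749} \approx -0.30401$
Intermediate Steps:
$f{\left(z \right)} = -3 + z$
$y{\left(X \right)} = 104$
$\frac{12846 + f{\left(-88 - 63 \right)}}{y{\left(-65 \right)} - 41853} = \frac{12846 - 154}{104 - 41853} = \frac{12846 - 154}{-41749} = \left(12846 - 154\right) \left(- \frac{1}{41749}\right) = 12692 \left(- \frac{1}{41749}\right) = - \frac{12692}{41749}$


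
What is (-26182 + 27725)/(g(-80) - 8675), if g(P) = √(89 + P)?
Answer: -1543/8672 ≈ -0.17793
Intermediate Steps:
(-26182 + 27725)/(g(-80) - 8675) = (-26182 + 27725)/(√(89 - 80) - 8675) = 1543/(√9 - 8675) = 1543/(3 - 8675) = 1543/(-8672) = 1543*(-1/8672) = -1543/8672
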